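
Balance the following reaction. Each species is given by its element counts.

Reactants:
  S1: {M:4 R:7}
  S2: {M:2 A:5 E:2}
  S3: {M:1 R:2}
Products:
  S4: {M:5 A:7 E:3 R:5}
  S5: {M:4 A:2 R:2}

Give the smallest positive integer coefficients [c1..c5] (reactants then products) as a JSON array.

Coefficients: [2, 6, 4, 4, 1]

M: 2·4+6·2+4·1 = 24 | 4·5+1·4 = 24
A: 2·0+6·5+4·0 = 30 | 4·7+1·2 = 30
E: 2·0+6·2+4·0 = 12 | 4·3+1·0 = 12
R: 2·7+6·0+4·2 = 22 | 4·5+1·2 = 22
gcd(2,6,4,4,1) = 1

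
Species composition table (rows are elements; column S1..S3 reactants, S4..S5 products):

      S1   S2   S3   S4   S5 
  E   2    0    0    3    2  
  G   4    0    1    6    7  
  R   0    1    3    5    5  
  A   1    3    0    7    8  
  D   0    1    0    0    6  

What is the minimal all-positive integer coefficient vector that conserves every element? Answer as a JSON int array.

E: 4·2+6·0+3·0 = 8 | 2·3+1·2 = 8
G: 4·4+6·0+3·1 = 19 | 2·6+1·7 = 19
R: 4·0+6·1+3·3 = 15 | 2·5+1·5 = 15
A: 4·1+6·3+3·0 = 22 | 2·7+1·8 = 22
D: 4·0+6·1+3·0 = 6 | 2·0+1·6 = 6
gcd(4,6,3,2,1) = 1

Coefficients: [4, 6, 3, 2, 1]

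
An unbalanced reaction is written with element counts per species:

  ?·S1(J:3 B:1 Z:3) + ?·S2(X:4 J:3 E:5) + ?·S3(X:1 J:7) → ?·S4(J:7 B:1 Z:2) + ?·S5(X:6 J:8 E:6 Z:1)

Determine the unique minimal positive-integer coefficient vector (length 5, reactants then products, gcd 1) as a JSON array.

X: 5·0+6·4+6·1 = 30 | 5·0+5·6 = 30
J: 5·3+6·3+6·7 = 75 | 5·7+5·8 = 75
E: 5·0+6·5+6·0 = 30 | 5·0+5·6 = 30
B: 5·1+6·0+6·0 = 5 | 5·1+5·0 = 5
Z: 5·3+6·0+6·0 = 15 | 5·2+5·1 = 15
gcd(5,6,6,5,5) = 1

Coefficients: [5, 6, 6, 5, 5]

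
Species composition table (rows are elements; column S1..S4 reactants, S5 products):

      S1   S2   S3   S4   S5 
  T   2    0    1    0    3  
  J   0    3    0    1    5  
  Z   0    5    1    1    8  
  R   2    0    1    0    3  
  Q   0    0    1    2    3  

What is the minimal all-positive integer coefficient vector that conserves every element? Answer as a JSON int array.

T: 5·2+5·0+2·1+5·0 = 12 | 4·3 = 12
J: 5·0+5·3+2·0+5·1 = 20 | 4·5 = 20
Z: 5·0+5·5+2·1+5·1 = 32 | 4·8 = 32
R: 5·2+5·0+2·1+5·0 = 12 | 4·3 = 12
Q: 5·0+5·0+2·1+5·2 = 12 | 4·3 = 12
gcd(5,5,2,5,4) = 1

Coefficients: [5, 5, 2, 5, 4]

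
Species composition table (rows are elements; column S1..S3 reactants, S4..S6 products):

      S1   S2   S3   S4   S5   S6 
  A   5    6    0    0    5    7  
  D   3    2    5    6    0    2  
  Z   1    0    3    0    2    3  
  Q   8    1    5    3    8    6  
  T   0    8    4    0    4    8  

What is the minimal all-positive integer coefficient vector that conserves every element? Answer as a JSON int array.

Coefficients: [4, 3, 4, 5, 2, 4]

A: 4·5+3·6+4·0 = 38 | 5·0+2·5+4·7 = 38
D: 4·3+3·2+4·5 = 38 | 5·6+2·0+4·2 = 38
Z: 4·1+3·0+4·3 = 16 | 5·0+2·2+4·3 = 16
Q: 4·8+3·1+4·5 = 55 | 5·3+2·8+4·6 = 55
T: 4·0+3·8+4·4 = 40 | 5·0+2·4+4·8 = 40
gcd(4,3,4,5,2,4) = 1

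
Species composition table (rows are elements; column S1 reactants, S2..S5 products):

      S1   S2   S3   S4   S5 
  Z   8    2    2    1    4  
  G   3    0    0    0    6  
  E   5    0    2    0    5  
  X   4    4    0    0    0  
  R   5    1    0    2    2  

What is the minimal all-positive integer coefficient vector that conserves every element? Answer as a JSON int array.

Z: 4·8 = 32 | 4·2+5·2+6·1+2·4 = 32
G: 4·3 = 12 | 4·0+5·0+6·0+2·6 = 12
E: 4·5 = 20 | 4·0+5·2+6·0+2·5 = 20
X: 4·4 = 16 | 4·4+5·0+6·0+2·0 = 16
R: 4·5 = 20 | 4·1+5·0+6·2+2·2 = 20
gcd(4,4,5,6,2) = 1

Coefficients: [4, 4, 5, 6, 2]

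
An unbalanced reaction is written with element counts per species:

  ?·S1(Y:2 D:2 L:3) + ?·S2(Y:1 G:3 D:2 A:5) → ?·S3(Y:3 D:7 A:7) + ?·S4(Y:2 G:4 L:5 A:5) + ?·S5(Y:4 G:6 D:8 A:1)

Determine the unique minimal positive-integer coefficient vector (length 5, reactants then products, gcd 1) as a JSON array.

Y: 5·2+6·1 = 16 | 2·3+3·2+1·4 = 16
G: 5·0+6·3 = 18 | 2·0+3·4+1·6 = 18
D: 5·2+6·2 = 22 | 2·7+3·0+1·8 = 22
L: 5·3+6·0 = 15 | 2·0+3·5+1·0 = 15
A: 5·0+6·5 = 30 | 2·7+3·5+1·1 = 30
gcd(5,6,2,3,1) = 1

Coefficients: [5, 6, 2, 3, 1]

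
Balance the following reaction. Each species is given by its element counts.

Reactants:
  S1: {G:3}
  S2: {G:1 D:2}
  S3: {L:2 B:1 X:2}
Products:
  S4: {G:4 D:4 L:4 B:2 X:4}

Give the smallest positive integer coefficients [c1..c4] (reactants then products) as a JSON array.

G: 2·3+6·1+6·0 = 12 | 3·4 = 12
D: 2·0+6·2+6·0 = 12 | 3·4 = 12
L: 2·0+6·0+6·2 = 12 | 3·4 = 12
B: 2·0+6·0+6·1 = 6 | 3·2 = 6
X: 2·0+6·0+6·2 = 12 | 3·4 = 12
gcd(2,6,6,3) = 1

Coefficients: [2, 6, 6, 3]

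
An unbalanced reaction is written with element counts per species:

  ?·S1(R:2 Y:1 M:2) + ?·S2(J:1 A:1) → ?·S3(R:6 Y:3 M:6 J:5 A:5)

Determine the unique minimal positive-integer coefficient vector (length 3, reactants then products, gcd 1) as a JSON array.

R: 3·2+5·0 = 6 | 1·6 = 6
Y: 3·1+5·0 = 3 | 1·3 = 3
M: 3·2+5·0 = 6 | 1·6 = 6
J: 3·0+5·1 = 5 | 1·5 = 5
A: 3·0+5·1 = 5 | 1·5 = 5
gcd(3,5,1) = 1

Coefficients: [3, 5, 1]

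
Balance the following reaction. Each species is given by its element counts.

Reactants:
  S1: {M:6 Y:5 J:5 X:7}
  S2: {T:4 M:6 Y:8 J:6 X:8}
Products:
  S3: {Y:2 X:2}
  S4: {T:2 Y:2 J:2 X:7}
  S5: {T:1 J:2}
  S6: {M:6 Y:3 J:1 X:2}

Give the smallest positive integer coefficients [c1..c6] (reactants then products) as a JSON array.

Coefficients: [1, 2, 5, 1, 6, 3]

T: 1·0+2·4 = 8 | 5·0+1·2+6·1+3·0 = 8
M: 1·6+2·6 = 18 | 5·0+1·0+6·0+3·6 = 18
Y: 1·5+2·8 = 21 | 5·2+1·2+6·0+3·3 = 21
J: 1·5+2·6 = 17 | 5·0+1·2+6·2+3·1 = 17
X: 1·7+2·8 = 23 | 5·2+1·7+6·0+3·2 = 23
gcd(1,2,5,1,6,3) = 1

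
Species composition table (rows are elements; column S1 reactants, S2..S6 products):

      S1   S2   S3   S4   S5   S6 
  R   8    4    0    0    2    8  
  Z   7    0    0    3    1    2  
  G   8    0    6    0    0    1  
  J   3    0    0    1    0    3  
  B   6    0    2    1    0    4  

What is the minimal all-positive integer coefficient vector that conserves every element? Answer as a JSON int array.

Coefficients: [4, 1, 5, 6, 6, 2]

R: 4·8 = 32 | 1·4+5·0+6·0+6·2+2·8 = 32
Z: 4·7 = 28 | 1·0+5·0+6·3+6·1+2·2 = 28
G: 4·8 = 32 | 1·0+5·6+6·0+6·0+2·1 = 32
J: 4·3 = 12 | 1·0+5·0+6·1+6·0+2·3 = 12
B: 4·6 = 24 | 1·0+5·2+6·1+6·0+2·4 = 24
gcd(4,1,5,6,6,2) = 1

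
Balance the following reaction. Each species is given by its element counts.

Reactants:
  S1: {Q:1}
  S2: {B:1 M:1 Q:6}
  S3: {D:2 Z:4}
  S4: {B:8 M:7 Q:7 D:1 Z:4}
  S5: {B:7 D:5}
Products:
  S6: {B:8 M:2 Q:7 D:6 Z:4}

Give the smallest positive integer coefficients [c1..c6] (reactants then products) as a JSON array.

Coefficients: [5, 5, 5, 1, 5, 6]

B: 5·0+5·1+5·0+1·8+5·7 = 48 | 6·8 = 48
M: 5·0+5·1+5·0+1·7+5·0 = 12 | 6·2 = 12
Q: 5·1+5·6+5·0+1·7+5·0 = 42 | 6·7 = 42
D: 5·0+5·0+5·2+1·1+5·5 = 36 | 6·6 = 36
Z: 5·0+5·0+5·4+1·4+5·0 = 24 | 6·4 = 24
gcd(5,5,5,1,5,6) = 1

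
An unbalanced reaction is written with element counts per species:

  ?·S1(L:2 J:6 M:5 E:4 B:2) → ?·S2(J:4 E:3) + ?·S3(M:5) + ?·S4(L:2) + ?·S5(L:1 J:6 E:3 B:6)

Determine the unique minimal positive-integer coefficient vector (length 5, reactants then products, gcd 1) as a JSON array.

Coefficients: [6, 6, 6, 5, 2]

L: 6·2 = 12 | 6·0+6·0+5·2+2·1 = 12
J: 6·6 = 36 | 6·4+6·0+5·0+2·6 = 36
M: 6·5 = 30 | 6·0+6·5+5·0+2·0 = 30
E: 6·4 = 24 | 6·3+6·0+5·0+2·3 = 24
B: 6·2 = 12 | 6·0+6·0+5·0+2·6 = 12
gcd(6,6,6,5,2) = 1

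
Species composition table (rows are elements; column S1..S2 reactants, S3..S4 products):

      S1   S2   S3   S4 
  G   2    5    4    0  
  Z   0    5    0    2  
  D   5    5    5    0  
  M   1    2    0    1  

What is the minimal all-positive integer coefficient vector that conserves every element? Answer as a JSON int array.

G: 1·2+2·5 = 12 | 3·4+5·0 = 12
Z: 1·0+2·5 = 10 | 3·0+5·2 = 10
D: 1·5+2·5 = 15 | 3·5+5·0 = 15
M: 1·1+2·2 = 5 | 3·0+5·1 = 5
gcd(1,2,3,5) = 1

Coefficients: [1, 2, 3, 5]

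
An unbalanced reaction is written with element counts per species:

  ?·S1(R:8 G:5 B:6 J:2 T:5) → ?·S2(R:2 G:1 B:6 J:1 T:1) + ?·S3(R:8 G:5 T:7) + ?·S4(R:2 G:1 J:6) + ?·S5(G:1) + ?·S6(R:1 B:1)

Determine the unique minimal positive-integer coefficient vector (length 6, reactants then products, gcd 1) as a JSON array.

R: 5·8 = 40 | 4·2+3·8+1·2+5·0+6·1 = 40
G: 5·5 = 25 | 4·1+3·5+1·1+5·1+6·0 = 25
B: 5·6 = 30 | 4·6+3·0+1·0+5·0+6·1 = 30
J: 5·2 = 10 | 4·1+3·0+1·6+5·0+6·0 = 10
T: 5·5 = 25 | 4·1+3·7+1·0+5·0+6·0 = 25
gcd(5,4,3,1,5,6) = 1

Coefficients: [5, 4, 3, 1, 5, 6]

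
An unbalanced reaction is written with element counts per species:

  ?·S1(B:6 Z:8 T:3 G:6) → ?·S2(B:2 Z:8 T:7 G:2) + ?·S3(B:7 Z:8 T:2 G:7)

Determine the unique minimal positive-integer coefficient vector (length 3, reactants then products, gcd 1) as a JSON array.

B: 5·6 = 30 | 1·2+4·7 = 30
Z: 5·8 = 40 | 1·8+4·8 = 40
T: 5·3 = 15 | 1·7+4·2 = 15
G: 5·6 = 30 | 1·2+4·7 = 30
gcd(5,1,4) = 1

Coefficients: [5, 1, 4]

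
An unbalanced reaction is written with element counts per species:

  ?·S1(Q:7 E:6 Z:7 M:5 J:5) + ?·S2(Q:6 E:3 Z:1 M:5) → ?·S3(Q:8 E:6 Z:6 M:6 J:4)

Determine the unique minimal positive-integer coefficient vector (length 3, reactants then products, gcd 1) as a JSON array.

Q: 4·7+2·6 = 40 | 5·8 = 40
E: 4·6+2·3 = 30 | 5·6 = 30
Z: 4·7+2·1 = 30 | 5·6 = 30
M: 4·5+2·5 = 30 | 5·6 = 30
J: 4·5+2·0 = 20 | 5·4 = 20
gcd(4,2,5) = 1

Coefficients: [4, 2, 5]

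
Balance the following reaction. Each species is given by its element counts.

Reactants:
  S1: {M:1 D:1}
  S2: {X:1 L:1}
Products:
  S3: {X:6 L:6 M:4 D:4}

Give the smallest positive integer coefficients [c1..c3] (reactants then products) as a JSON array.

Coefficients: [4, 6, 1]

X: 4·0+6·1 = 6 | 1·6 = 6
L: 4·0+6·1 = 6 | 1·6 = 6
M: 4·1+6·0 = 4 | 1·4 = 4
D: 4·1+6·0 = 4 | 1·4 = 4
gcd(4,6,1) = 1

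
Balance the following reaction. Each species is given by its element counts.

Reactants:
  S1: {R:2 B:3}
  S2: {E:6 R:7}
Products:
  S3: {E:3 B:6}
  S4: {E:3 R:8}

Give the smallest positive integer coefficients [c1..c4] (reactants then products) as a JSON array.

Coefficients: [6, 4, 3, 5]

E: 6·0+4·6 = 24 | 3·3+5·3 = 24
R: 6·2+4·7 = 40 | 3·0+5·8 = 40
B: 6·3+4·0 = 18 | 3·6+5·0 = 18
gcd(6,4,3,5) = 1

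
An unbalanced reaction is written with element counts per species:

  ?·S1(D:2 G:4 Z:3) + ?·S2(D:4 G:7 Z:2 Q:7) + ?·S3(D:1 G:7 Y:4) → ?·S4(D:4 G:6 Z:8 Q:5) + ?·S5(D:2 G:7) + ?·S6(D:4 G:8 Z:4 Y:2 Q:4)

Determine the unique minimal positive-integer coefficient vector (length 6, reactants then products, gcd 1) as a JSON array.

Coefficients: [6, 3, 2, 1, 3, 4]

D: 6·2+3·4+2·1 = 26 | 1·4+3·2+4·4 = 26
G: 6·4+3·7+2·7 = 59 | 1·6+3·7+4·8 = 59
Z: 6·3+3·2+2·0 = 24 | 1·8+3·0+4·4 = 24
Y: 6·0+3·0+2·4 = 8 | 1·0+3·0+4·2 = 8
Q: 6·0+3·7+2·0 = 21 | 1·5+3·0+4·4 = 21
gcd(6,3,2,1,3,4) = 1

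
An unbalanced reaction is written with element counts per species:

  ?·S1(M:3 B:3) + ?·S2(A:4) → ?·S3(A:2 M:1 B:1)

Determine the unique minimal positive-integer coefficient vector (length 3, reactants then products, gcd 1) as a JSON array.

A: 2·0+3·4 = 12 | 6·2 = 12
M: 2·3+3·0 = 6 | 6·1 = 6
B: 2·3+3·0 = 6 | 6·1 = 6
gcd(2,3,6) = 1

Coefficients: [2, 3, 6]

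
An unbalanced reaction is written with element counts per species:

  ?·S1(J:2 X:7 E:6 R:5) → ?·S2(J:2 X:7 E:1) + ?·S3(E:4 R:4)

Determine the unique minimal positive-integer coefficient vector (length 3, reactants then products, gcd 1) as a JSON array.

Coefficients: [4, 4, 5]

J: 4·2 = 8 | 4·2+5·0 = 8
X: 4·7 = 28 | 4·7+5·0 = 28
E: 4·6 = 24 | 4·1+5·4 = 24
R: 4·5 = 20 | 4·0+5·4 = 20
gcd(4,4,5) = 1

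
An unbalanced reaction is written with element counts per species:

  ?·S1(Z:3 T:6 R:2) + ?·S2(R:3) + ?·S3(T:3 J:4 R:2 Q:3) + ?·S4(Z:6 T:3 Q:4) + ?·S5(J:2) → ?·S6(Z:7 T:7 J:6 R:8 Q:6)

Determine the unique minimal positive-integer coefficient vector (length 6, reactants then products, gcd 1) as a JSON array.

Coefficients: [1, 6, 2, 3, 5, 3]

Z: 1·3+6·0+2·0+3·6+5·0 = 21 | 3·7 = 21
T: 1·6+6·0+2·3+3·3+5·0 = 21 | 3·7 = 21
J: 1·0+6·0+2·4+3·0+5·2 = 18 | 3·6 = 18
R: 1·2+6·3+2·2+3·0+5·0 = 24 | 3·8 = 24
Q: 1·0+6·0+2·3+3·4+5·0 = 18 | 3·6 = 18
gcd(1,6,2,3,5,3) = 1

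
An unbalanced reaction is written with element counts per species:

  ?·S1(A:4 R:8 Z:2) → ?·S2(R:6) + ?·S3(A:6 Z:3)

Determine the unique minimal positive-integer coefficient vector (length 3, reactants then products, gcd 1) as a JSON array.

Coefficients: [3, 4, 2]

A: 3·4 = 12 | 4·0+2·6 = 12
R: 3·8 = 24 | 4·6+2·0 = 24
Z: 3·2 = 6 | 4·0+2·3 = 6
gcd(3,4,2) = 1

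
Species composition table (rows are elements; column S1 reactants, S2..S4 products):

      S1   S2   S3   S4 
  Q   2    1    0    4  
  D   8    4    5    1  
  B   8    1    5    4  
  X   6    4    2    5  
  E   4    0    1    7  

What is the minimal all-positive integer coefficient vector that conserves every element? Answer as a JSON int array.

Coefficients: [5, 2, 6, 2]

Q: 5·2 = 10 | 2·1+6·0+2·4 = 10
D: 5·8 = 40 | 2·4+6·5+2·1 = 40
B: 5·8 = 40 | 2·1+6·5+2·4 = 40
X: 5·6 = 30 | 2·4+6·2+2·5 = 30
E: 5·4 = 20 | 2·0+6·1+2·7 = 20
gcd(5,2,6,2) = 1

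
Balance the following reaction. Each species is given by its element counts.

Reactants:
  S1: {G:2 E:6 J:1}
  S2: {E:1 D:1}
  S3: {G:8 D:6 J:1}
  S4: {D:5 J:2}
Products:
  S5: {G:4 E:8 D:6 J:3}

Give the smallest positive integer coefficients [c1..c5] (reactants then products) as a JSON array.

Coefficients: [6, 4, 1, 4, 5]

G: 6·2+4·0+1·8+4·0 = 20 | 5·4 = 20
E: 6·6+4·1+1·0+4·0 = 40 | 5·8 = 40
D: 6·0+4·1+1·6+4·5 = 30 | 5·6 = 30
J: 6·1+4·0+1·1+4·2 = 15 | 5·3 = 15
gcd(6,4,1,4,5) = 1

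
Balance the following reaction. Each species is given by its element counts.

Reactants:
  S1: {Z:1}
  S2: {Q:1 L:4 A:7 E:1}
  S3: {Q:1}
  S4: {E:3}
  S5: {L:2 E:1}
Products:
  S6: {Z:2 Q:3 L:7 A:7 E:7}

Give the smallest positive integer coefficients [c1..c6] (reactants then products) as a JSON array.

Coefficients: [4, 2, 4, 3, 3, 2]

Z: 4·1+2·0+4·0+3·0+3·0 = 4 | 2·2 = 4
Q: 4·0+2·1+4·1+3·0+3·0 = 6 | 2·3 = 6
L: 4·0+2·4+4·0+3·0+3·2 = 14 | 2·7 = 14
A: 4·0+2·7+4·0+3·0+3·0 = 14 | 2·7 = 14
E: 4·0+2·1+4·0+3·3+3·1 = 14 | 2·7 = 14
gcd(4,2,4,3,3,2) = 1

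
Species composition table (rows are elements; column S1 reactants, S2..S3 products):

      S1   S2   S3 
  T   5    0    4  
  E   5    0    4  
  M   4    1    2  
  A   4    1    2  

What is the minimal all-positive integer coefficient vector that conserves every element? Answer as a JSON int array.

T: 4·5 = 20 | 6·0+5·4 = 20
E: 4·5 = 20 | 6·0+5·4 = 20
M: 4·4 = 16 | 6·1+5·2 = 16
A: 4·4 = 16 | 6·1+5·2 = 16
gcd(4,6,5) = 1

Coefficients: [4, 6, 5]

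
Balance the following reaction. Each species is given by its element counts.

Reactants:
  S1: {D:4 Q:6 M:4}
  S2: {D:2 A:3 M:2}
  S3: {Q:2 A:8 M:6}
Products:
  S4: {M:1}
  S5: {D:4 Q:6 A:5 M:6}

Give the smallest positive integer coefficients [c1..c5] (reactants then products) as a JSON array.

D: 5·4+2·2+3·0 = 24 | 6·0+6·4 = 24
Q: 5·6+2·0+3·2 = 36 | 6·0+6·6 = 36
A: 5·0+2·3+3·8 = 30 | 6·0+6·5 = 30
M: 5·4+2·2+3·6 = 42 | 6·1+6·6 = 42
gcd(5,2,3,6,6) = 1

Coefficients: [5, 2, 3, 6, 6]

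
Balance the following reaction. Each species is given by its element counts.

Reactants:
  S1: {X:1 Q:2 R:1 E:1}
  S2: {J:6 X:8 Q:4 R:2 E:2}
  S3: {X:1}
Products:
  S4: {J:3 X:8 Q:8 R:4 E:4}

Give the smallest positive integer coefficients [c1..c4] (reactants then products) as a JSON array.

Coefficients: [6, 1, 2, 2]

J: 6·0+1·6+2·0 = 6 | 2·3 = 6
X: 6·1+1·8+2·1 = 16 | 2·8 = 16
Q: 6·2+1·4+2·0 = 16 | 2·8 = 16
R: 6·1+1·2+2·0 = 8 | 2·4 = 8
E: 6·1+1·2+2·0 = 8 | 2·4 = 8
gcd(6,1,2,2) = 1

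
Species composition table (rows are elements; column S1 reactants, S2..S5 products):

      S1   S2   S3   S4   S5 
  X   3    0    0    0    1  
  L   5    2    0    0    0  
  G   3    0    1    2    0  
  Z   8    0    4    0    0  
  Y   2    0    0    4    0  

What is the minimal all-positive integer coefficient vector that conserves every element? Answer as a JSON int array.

Coefficients: [2, 5, 4, 1, 6]

X: 2·3 = 6 | 5·0+4·0+1·0+6·1 = 6
L: 2·5 = 10 | 5·2+4·0+1·0+6·0 = 10
G: 2·3 = 6 | 5·0+4·1+1·2+6·0 = 6
Z: 2·8 = 16 | 5·0+4·4+1·0+6·0 = 16
Y: 2·2 = 4 | 5·0+4·0+1·4+6·0 = 4
gcd(2,5,4,1,6) = 1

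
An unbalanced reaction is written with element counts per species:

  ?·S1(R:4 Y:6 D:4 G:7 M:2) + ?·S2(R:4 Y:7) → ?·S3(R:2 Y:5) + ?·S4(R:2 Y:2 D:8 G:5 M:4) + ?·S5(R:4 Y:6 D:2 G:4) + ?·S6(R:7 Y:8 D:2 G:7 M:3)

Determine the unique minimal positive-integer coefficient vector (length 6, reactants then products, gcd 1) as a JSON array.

R: 5·4+6·4 = 44 | 6·2+1·2+4·4+2·7 = 44
Y: 5·6+6·7 = 72 | 6·5+1·2+4·6+2·8 = 72
D: 5·4+6·0 = 20 | 6·0+1·8+4·2+2·2 = 20
G: 5·7+6·0 = 35 | 6·0+1·5+4·4+2·7 = 35
M: 5·2+6·0 = 10 | 6·0+1·4+4·0+2·3 = 10
gcd(5,6,6,1,4,2) = 1

Coefficients: [5, 6, 6, 1, 4, 2]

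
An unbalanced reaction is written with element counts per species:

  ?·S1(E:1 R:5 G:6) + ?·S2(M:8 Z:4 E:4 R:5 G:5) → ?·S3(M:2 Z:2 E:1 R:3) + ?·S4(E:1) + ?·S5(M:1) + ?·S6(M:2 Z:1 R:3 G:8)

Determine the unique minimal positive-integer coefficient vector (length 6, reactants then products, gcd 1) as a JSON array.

Coefficients: [1, 2, 3, 6, 6, 2]

M: 1·0+2·8 = 16 | 3·2+6·0+6·1+2·2 = 16
Z: 1·0+2·4 = 8 | 3·2+6·0+6·0+2·1 = 8
E: 1·1+2·4 = 9 | 3·1+6·1+6·0+2·0 = 9
R: 1·5+2·5 = 15 | 3·3+6·0+6·0+2·3 = 15
G: 1·6+2·5 = 16 | 3·0+6·0+6·0+2·8 = 16
gcd(1,2,3,6,6,2) = 1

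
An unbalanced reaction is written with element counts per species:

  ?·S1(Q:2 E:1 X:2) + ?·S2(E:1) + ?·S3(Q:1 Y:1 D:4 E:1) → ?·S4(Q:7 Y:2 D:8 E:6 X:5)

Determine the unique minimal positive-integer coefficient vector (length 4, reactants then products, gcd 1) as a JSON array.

Coefficients: [5, 3, 4, 2]

Q: 5·2+3·0+4·1 = 14 | 2·7 = 14
Y: 5·0+3·0+4·1 = 4 | 2·2 = 4
D: 5·0+3·0+4·4 = 16 | 2·8 = 16
E: 5·1+3·1+4·1 = 12 | 2·6 = 12
X: 5·2+3·0+4·0 = 10 | 2·5 = 10
gcd(5,3,4,2) = 1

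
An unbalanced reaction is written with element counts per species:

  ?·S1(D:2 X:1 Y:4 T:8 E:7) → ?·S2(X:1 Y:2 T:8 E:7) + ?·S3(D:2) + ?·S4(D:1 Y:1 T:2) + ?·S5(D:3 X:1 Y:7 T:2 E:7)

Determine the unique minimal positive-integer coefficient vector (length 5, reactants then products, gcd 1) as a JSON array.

Coefficients: [4, 3, 1, 3, 1]

D: 4·2 = 8 | 3·0+1·2+3·1+1·3 = 8
X: 4·1 = 4 | 3·1+1·0+3·0+1·1 = 4
Y: 4·4 = 16 | 3·2+1·0+3·1+1·7 = 16
T: 4·8 = 32 | 3·8+1·0+3·2+1·2 = 32
E: 4·7 = 28 | 3·7+1·0+3·0+1·7 = 28
gcd(4,3,1,3,1) = 1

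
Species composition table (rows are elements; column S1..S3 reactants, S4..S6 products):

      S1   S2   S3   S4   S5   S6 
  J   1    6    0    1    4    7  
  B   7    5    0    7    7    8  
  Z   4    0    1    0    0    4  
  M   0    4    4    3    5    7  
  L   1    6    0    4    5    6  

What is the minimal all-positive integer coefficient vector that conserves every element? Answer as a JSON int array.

Coefficients: [3, 5, 4, 1, 1, 4]

J: 3·1+5·6+4·0 = 33 | 1·1+1·4+4·7 = 33
B: 3·7+5·5+4·0 = 46 | 1·7+1·7+4·8 = 46
Z: 3·4+5·0+4·1 = 16 | 1·0+1·0+4·4 = 16
M: 3·0+5·4+4·4 = 36 | 1·3+1·5+4·7 = 36
L: 3·1+5·6+4·0 = 33 | 1·4+1·5+4·6 = 33
gcd(3,5,4,1,1,4) = 1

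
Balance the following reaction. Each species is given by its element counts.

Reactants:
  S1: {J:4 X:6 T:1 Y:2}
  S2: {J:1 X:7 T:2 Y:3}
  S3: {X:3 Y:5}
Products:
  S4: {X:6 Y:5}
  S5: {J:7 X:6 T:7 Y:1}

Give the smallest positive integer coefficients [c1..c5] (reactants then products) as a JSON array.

Coefficients: [1, 3, 3, 5, 1]

J: 1·4+3·1+3·0 = 7 | 5·0+1·7 = 7
X: 1·6+3·7+3·3 = 36 | 5·6+1·6 = 36
T: 1·1+3·2+3·0 = 7 | 5·0+1·7 = 7
Y: 1·2+3·3+3·5 = 26 | 5·5+1·1 = 26
gcd(1,3,3,5,1) = 1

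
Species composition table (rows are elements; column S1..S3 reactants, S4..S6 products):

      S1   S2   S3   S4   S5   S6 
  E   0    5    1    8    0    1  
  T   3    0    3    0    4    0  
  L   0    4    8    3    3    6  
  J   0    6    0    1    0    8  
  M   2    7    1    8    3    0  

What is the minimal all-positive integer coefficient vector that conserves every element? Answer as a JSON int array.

E: 5·0+3·5+3·1 = 18 | 2·8+6·0+2·1 = 18
T: 5·3+3·0+3·3 = 24 | 2·0+6·4+2·0 = 24
L: 5·0+3·4+3·8 = 36 | 2·3+6·3+2·6 = 36
J: 5·0+3·6+3·0 = 18 | 2·1+6·0+2·8 = 18
M: 5·2+3·7+3·1 = 34 | 2·8+6·3+2·0 = 34
gcd(5,3,3,2,6,2) = 1

Coefficients: [5, 3, 3, 2, 6, 2]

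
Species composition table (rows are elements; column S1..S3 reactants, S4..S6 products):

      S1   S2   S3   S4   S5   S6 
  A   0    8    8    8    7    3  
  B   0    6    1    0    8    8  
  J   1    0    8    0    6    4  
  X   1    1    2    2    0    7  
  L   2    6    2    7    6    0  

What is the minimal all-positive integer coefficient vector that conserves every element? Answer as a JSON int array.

A: 6·0+5·8+2·8 = 56 | 4·8+3·7+1·3 = 56
B: 6·0+5·6+2·1 = 32 | 4·0+3·8+1·8 = 32
J: 6·1+5·0+2·8 = 22 | 4·0+3·6+1·4 = 22
X: 6·1+5·1+2·2 = 15 | 4·2+3·0+1·7 = 15
L: 6·2+5·6+2·2 = 46 | 4·7+3·6+1·0 = 46
gcd(6,5,2,4,3,1) = 1

Coefficients: [6, 5, 2, 4, 3, 1]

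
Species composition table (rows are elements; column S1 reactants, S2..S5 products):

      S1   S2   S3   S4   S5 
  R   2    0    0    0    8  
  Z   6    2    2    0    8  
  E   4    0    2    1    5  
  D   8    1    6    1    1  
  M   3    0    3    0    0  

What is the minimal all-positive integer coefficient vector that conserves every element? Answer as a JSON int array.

R: 4·2 = 8 | 4·0+4·0+3·0+1·8 = 8
Z: 4·6 = 24 | 4·2+4·2+3·0+1·8 = 24
E: 4·4 = 16 | 4·0+4·2+3·1+1·5 = 16
D: 4·8 = 32 | 4·1+4·6+3·1+1·1 = 32
M: 4·3 = 12 | 4·0+4·3+3·0+1·0 = 12
gcd(4,4,4,3,1) = 1

Coefficients: [4, 4, 4, 3, 1]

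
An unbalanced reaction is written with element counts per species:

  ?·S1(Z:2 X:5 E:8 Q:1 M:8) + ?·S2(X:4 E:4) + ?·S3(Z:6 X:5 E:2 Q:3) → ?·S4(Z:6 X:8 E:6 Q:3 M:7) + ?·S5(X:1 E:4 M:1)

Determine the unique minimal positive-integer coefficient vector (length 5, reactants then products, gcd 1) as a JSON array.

Z: 6·2+1·0+4·6 = 36 | 6·6+6·0 = 36
X: 6·5+1·4+4·5 = 54 | 6·8+6·1 = 54
E: 6·8+1·4+4·2 = 60 | 6·6+6·4 = 60
Q: 6·1+1·0+4·3 = 18 | 6·3+6·0 = 18
M: 6·8+1·0+4·0 = 48 | 6·7+6·1 = 48
gcd(6,1,4,6,6) = 1

Coefficients: [6, 1, 4, 6, 6]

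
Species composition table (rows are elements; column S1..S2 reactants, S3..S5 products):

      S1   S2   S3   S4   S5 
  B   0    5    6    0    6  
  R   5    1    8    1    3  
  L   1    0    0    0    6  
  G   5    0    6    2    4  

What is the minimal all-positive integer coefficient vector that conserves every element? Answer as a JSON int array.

B: 6·0+6·5 = 30 | 4·6+1·0+1·6 = 30
R: 6·5+6·1 = 36 | 4·8+1·1+1·3 = 36
L: 6·1+6·0 = 6 | 4·0+1·0+1·6 = 6
G: 6·5+6·0 = 30 | 4·6+1·2+1·4 = 30
gcd(6,6,4,1,1) = 1

Coefficients: [6, 6, 4, 1, 1]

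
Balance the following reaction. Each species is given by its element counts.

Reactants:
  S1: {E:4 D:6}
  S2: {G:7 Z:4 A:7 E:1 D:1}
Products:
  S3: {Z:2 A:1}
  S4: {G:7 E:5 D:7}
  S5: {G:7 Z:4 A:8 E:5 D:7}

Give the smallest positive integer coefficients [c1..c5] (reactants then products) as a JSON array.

Coefficients: [6, 6, 2, 1, 5]

G: 6·0+6·7 = 42 | 2·0+1·7+5·7 = 42
Z: 6·0+6·4 = 24 | 2·2+1·0+5·4 = 24
A: 6·0+6·7 = 42 | 2·1+1·0+5·8 = 42
E: 6·4+6·1 = 30 | 2·0+1·5+5·5 = 30
D: 6·6+6·1 = 42 | 2·0+1·7+5·7 = 42
gcd(6,6,2,1,5) = 1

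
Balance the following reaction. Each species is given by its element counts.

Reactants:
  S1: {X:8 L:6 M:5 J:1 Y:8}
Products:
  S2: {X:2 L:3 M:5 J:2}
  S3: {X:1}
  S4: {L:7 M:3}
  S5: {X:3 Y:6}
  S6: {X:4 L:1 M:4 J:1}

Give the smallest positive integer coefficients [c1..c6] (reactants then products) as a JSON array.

X: 3·8 = 24 | 1·2+6·1+2·0+4·3+1·4 = 24
L: 3·6 = 18 | 1·3+6·0+2·7+4·0+1·1 = 18
M: 3·5 = 15 | 1·5+6·0+2·3+4·0+1·4 = 15
J: 3·1 = 3 | 1·2+6·0+2·0+4·0+1·1 = 3
Y: 3·8 = 24 | 1·0+6·0+2·0+4·6+1·0 = 24
gcd(3,1,6,2,4,1) = 1

Coefficients: [3, 1, 6, 2, 4, 1]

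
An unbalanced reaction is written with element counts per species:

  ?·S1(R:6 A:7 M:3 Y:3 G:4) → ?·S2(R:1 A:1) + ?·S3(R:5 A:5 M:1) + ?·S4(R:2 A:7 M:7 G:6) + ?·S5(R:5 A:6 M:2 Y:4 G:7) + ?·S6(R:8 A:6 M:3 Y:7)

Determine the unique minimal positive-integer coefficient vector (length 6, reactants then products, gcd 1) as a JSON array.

Coefficients: [5, 5, 1, 1, 2, 1]

R: 5·6 = 30 | 5·1+1·5+1·2+2·5+1·8 = 30
A: 5·7 = 35 | 5·1+1·5+1·7+2·6+1·6 = 35
M: 5·3 = 15 | 5·0+1·1+1·7+2·2+1·3 = 15
Y: 5·3 = 15 | 5·0+1·0+1·0+2·4+1·7 = 15
G: 5·4 = 20 | 5·0+1·0+1·6+2·7+1·0 = 20
gcd(5,5,1,1,2,1) = 1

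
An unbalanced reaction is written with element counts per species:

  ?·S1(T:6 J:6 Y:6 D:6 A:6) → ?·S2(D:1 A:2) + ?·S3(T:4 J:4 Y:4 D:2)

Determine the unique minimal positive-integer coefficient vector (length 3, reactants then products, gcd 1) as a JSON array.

Coefficients: [2, 6, 3]

T: 2·6 = 12 | 6·0+3·4 = 12
J: 2·6 = 12 | 6·0+3·4 = 12
Y: 2·6 = 12 | 6·0+3·4 = 12
D: 2·6 = 12 | 6·1+3·2 = 12
A: 2·6 = 12 | 6·2+3·0 = 12
gcd(2,6,3) = 1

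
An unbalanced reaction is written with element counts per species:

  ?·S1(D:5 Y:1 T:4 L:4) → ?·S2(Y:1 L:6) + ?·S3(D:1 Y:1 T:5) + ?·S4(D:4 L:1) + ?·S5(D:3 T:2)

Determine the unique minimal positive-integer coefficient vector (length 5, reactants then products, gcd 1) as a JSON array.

Coefficients: [5, 3, 2, 2, 5]

D: 5·5 = 25 | 3·0+2·1+2·4+5·3 = 25
Y: 5·1 = 5 | 3·1+2·1+2·0+5·0 = 5
T: 5·4 = 20 | 3·0+2·5+2·0+5·2 = 20
L: 5·4 = 20 | 3·6+2·0+2·1+5·0 = 20
gcd(5,3,2,2,5) = 1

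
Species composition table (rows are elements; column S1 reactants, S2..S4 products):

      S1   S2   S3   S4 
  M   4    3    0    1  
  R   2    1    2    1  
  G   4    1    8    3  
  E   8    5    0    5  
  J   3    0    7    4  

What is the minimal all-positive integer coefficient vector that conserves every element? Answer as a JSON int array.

Coefficients: [5, 6, 1, 2]

M: 5·4 = 20 | 6·3+1·0+2·1 = 20
R: 5·2 = 10 | 6·1+1·2+2·1 = 10
G: 5·4 = 20 | 6·1+1·8+2·3 = 20
E: 5·8 = 40 | 6·5+1·0+2·5 = 40
J: 5·3 = 15 | 6·0+1·7+2·4 = 15
gcd(5,6,1,2) = 1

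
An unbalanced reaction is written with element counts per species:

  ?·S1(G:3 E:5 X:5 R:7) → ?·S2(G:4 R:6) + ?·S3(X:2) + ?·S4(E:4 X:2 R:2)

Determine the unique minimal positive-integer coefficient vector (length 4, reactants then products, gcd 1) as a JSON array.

G: 4·3 = 12 | 3·4+5·0+5·0 = 12
E: 4·5 = 20 | 3·0+5·0+5·4 = 20
X: 4·5 = 20 | 3·0+5·2+5·2 = 20
R: 4·7 = 28 | 3·6+5·0+5·2 = 28
gcd(4,3,5,5) = 1

Coefficients: [4, 3, 5, 5]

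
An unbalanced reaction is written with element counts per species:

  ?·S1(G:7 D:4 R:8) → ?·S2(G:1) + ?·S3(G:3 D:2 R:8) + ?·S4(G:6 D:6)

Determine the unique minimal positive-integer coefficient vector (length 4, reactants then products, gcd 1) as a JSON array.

Coefficients: [3, 6, 3, 1]

G: 3·7 = 21 | 6·1+3·3+1·6 = 21
D: 3·4 = 12 | 6·0+3·2+1·6 = 12
R: 3·8 = 24 | 6·0+3·8+1·0 = 24
gcd(3,6,3,1) = 1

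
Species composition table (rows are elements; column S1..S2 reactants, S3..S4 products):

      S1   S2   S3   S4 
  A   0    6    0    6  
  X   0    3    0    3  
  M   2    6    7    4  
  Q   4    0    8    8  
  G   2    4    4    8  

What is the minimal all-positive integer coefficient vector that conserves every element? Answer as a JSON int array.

Coefficients: [6, 1, 2, 1]

A: 6·0+1·6 = 6 | 2·0+1·6 = 6
X: 6·0+1·3 = 3 | 2·0+1·3 = 3
M: 6·2+1·6 = 18 | 2·7+1·4 = 18
Q: 6·4+1·0 = 24 | 2·8+1·8 = 24
G: 6·2+1·4 = 16 | 2·4+1·8 = 16
gcd(6,1,2,1) = 1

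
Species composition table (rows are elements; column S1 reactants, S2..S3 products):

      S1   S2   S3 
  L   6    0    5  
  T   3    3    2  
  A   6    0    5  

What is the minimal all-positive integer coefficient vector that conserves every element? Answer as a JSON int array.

Coefficients: [5, 1, 6]

L: 5·6 = 30 | 1·0+6·5 = 30
T: 5·3 = 15 | 1·3+6·2 = 15
A: 5·6 = 30 | 1·0+6·5 = 30
gcd(5,1,6) = 1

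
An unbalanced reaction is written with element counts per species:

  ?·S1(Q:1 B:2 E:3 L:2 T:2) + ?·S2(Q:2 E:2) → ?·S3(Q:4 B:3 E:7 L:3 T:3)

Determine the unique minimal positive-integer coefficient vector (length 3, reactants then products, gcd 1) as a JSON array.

Q: 6·1+5·2 = 16 | 4·4 = 16
B: 6·2+5·0 = 12 | 4·3 = 12
E: 6·3+5·2 = 28 | 4·7 = 28
L: 6·2+5·0 = 12 | 4·3 = 12
T: 6·2+5·0 = 12 | 4·3 = 12
gcd(6,5,4) = 1

Coefficients: [6, 5, 4]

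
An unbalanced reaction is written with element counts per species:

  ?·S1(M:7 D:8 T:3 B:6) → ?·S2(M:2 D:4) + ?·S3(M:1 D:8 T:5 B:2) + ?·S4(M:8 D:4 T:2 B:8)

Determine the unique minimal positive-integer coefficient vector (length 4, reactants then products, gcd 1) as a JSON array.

Coefficients: [3, 2, 1, 2]

M: 3·7 = 21 | 2·2+1·1+2·8 = 21
D: 3·8 = 24 | 2·4+1·8+2·4 = 24
T: 3·3 = 9 | 2·0+1·5+2·2 = 9
B: 3·6 = 18 | 2·0+1·2+2·8 = 18
gcd(3,2,1,2) = 1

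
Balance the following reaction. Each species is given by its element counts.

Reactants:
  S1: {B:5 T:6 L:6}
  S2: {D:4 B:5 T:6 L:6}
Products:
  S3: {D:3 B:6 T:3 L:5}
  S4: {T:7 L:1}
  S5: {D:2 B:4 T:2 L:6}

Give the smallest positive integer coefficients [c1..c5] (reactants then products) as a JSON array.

Coefficients: [3, 5, 4, 4, 4]

D: 3·0+5·4 = 20 | 4·3+4·0+4·2 = 20
B: 3·5+5·5 = 40 | 4·6+4·0+4·4 = 40
T: 3·6+5·6 = 48 | 4·3+4·7+4·2 = 48
L: 3·6+5·6 = 48 | 4·5+4·1+4·6 = 48
gcd(3,5,4,4,4) = 1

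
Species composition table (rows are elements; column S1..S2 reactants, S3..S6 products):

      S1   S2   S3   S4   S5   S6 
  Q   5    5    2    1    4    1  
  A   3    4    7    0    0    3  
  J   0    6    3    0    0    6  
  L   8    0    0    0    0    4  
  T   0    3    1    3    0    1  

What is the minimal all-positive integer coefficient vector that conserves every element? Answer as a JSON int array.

Q: 2·5+5·5 = 35 | 2·2+3·1+6·4+4·1 = 35
A: 2·3+5·4 = 26 | 2·7+3·0+6·0+4·3 = 26
J: 2·0+5·6 = 30 | 2·3+3·0+6·0+4·6 = 30
L: 2·8+5·0 = 16 | 2·0+3·0+6·0+4·4 = 16
T: 2·0+5·3 = 15 | 2·1+3·3+6·0+4·1 = 15
gcd(2,5,2,3,6,4) = 1

Coefficients: [2, 5, 2, 3, 6, 4]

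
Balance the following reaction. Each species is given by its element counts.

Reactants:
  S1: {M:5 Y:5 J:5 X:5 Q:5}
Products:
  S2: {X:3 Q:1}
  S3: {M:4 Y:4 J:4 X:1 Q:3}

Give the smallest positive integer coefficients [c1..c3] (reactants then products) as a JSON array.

M: 4·5 = 20 | 5·0+5·4 = 20
Y: 4·5 = 20 | 5·0+5·4 = 20
J: 4·5 = 20 | 5·0+5·4 = 20
X: 4·5 = 20 | 5·3+5·1 = 20
Q: 4·5 = 20 | 5·1+5·3 = 20
gcd(4,5,5) = 1

Coefficients: [4, 5, 5]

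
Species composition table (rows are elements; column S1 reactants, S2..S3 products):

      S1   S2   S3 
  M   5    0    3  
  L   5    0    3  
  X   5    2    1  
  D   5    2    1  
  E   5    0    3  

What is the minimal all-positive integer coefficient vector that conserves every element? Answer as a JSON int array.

M: 3·5 = 15 | 5·0+5·3 = 15
L: 3·5 = 15 | 5·0+5·3 = 15
X: 3·5 = 15 | 5·2+5·1 = 15
D: 3·5 = 15 | 5·2+5·1 = 15
E: 3·5 = 15 | 5·0+5·3 = 15
gcd(3,5,5) = 1

Coefficients: [3, 5, 5]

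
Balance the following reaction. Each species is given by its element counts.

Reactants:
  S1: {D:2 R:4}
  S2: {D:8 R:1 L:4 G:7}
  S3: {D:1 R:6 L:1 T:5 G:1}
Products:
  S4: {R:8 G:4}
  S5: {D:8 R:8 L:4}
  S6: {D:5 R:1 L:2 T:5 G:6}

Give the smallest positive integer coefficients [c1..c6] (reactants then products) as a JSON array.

D: 4·2+4·8+4·1 = 44 | 2·0+3·8+4·5 = 44
R: 4·4+4·1+4·6 = 44 | 2·8+3·8+4·1 = 44
L: 4·0+4·4+4·1 = 20 | 2·0+3·4+4·2 = 20
T: 4·0+4·0+4·5 = 20 | 2·0+3·0+4·5 = 20
G: 4·0+4·7+4·1 = 32 | 2·4+3·0+4·6 = 32
gcd(4,4,4,2,3,4) = 1

Coefficients: [4, 4, 4, 2, 3, 4]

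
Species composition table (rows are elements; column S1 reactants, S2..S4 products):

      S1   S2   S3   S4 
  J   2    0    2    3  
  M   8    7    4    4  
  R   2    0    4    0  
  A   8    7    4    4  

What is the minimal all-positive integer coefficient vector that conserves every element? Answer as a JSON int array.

Coefficients: [6, 4, 3, 2]

J: 6·2 = 12 | 4·0+3·2+2·3 = 12
M: 6·8 = 48 | 4·7+3·4+2·4 = 48
R: 6·2 = 12 | 4·0+3·4+2·0 = 12
A: 6·8 = 48 | 4·7+3·4+2·4 = 48
gcd(6,4,3,2) = 1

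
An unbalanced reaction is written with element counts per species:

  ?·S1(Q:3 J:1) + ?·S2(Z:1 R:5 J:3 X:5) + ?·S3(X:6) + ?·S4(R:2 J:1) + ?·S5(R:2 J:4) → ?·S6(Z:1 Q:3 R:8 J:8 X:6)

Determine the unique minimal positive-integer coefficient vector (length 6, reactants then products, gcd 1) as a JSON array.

Z: 6·0+6·1+1·0+4·0+5·0 = 6 | 6·1 = 6
Q: 6·3+6·0+1·0+4·0+5·0 = 18 | 6·3 = 18
R: 6·0+6·5+1·0+4·2+5·2 = 48 | 6·8 = 48
J: 6·1+6·3+1·0+4·1+5·4 = 48 | 6·8 = 48
X: 6·0+6·5+1·6+4·0+5·0 = 36 | 6·6 = 36
gcd(6,6,1,4,5,6) = 1

Coefficients: [6, 6, 1, 4, 5, 6]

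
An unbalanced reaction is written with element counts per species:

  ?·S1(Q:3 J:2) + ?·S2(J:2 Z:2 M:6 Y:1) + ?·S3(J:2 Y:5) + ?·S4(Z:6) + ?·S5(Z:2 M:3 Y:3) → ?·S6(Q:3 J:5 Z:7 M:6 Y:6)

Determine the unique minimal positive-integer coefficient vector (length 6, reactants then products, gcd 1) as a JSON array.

Q: 4·3+3·0+3·0+3·0+2·0 = 12 | 4·3 = 12
J: 4·2+3·2+3·2+3·0+2·0 = 20 | 4·5 = 20
Z: 4·0+3·2+3·0+3·6+2·2 = 28 | 4·7 = 28
M: 4·0+3·6+3·0+3·0+2·3 = 24 | 4·6 = 24
Y: 4·0+3·1+3·5+3·0+2·3 = 24 | 4·6 = 24
gcd(4,3,3,3,2,4) = 1

Coefficients: [4, 3, 3, 3, 2, 4]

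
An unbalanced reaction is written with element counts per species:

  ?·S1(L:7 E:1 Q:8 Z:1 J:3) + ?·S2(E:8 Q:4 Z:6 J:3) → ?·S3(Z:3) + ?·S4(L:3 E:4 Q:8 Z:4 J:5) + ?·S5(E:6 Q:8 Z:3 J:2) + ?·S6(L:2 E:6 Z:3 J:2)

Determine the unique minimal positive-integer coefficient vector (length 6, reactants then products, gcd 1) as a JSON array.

Coefficients: [2, 6, 3, 2, 3, 4]

L: 2·7+6·0 = 14 | 3·0+2·3+3·0+4·2 = 14
E: 2·1+6·8 = 50 | 3·0+2·4+3·6+4·6 = 50
Q: 2·8+6·4 = 40 | 3·0+2·8+3·8+4·0 = 40
Z: 2·1+6·6 = 38 | 3·3+2·4+3·3+4·3 = 38
J: 2·3+6·3 = 24 | 3·0+2·5+3·2+4·2 = 24
gcd(2,6,3,2,3,4) = 1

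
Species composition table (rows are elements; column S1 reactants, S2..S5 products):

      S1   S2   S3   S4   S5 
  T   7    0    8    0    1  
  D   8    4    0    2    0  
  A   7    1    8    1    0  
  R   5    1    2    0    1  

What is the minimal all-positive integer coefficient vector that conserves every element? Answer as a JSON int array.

Coefficients: [2, 2, 1, 4, 6]

T: 2·7 = 14 | 2·0+1·8+4·0+6·1 = 14
D: 2·8 = 16 | 2·4+1·0+4·2+6·0 = 16
A: 2·7 = 14 | 2·1+1·8+4·1+6·0 = 14
R: 2·5 = 10 | 2·1+1·2+4·0+6·1 = 10
gcd(2,2,1,4,6) = 1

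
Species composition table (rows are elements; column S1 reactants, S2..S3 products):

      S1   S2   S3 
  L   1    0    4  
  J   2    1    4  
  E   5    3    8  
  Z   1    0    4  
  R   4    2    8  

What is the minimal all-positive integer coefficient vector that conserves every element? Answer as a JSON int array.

L: 4·1 = 4 | 4·0+1·4 = 4
J: 4·2 = 8 | 4·1+1·4 = 8
E: 4·5 = 20 | 4·3+1·8 = 20
Z: 4·1 = 4 | 4·0+1·4 = 4
R: 4·4 = 16 | 4·2+1·8 = 16
gcd(4,4,1) = 1

Coefficients: [4, 4, 1]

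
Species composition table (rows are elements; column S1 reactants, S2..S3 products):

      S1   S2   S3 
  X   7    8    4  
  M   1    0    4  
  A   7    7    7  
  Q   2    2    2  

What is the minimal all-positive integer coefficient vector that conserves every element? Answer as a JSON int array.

Coefficients: [4, 3, 1]

X: 4·7 = 28 | 3·8+1·4 = 28
M: 4·1 = 4 | 3·0+1·4 = 4
A: 4·7 = 28 | 3·7+1·7 = 28
Q: 4·2 = 8 | 3·2+1·2 = 8
gcd(4,3,1) = 1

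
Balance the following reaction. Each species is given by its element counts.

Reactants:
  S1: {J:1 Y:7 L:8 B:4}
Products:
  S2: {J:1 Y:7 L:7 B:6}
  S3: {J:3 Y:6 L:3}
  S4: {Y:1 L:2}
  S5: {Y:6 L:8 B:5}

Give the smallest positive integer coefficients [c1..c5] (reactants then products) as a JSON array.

J: 4·1 = 4 | 1·1+1·3+3·0+2·0 = 4
Y: 4·7 = 28 | 1·7+1·6+3·1+2·6 = 28
L: 4·8 = 32 | 1·7+1·3+3·2+2·8 = 32
B: 4·4 = 16 | 1·6+1·0+3·0+2·5 = 16
gcd(4,1,1,3,2) = 1

Coefficients: [4, 1, 1, 3, 2]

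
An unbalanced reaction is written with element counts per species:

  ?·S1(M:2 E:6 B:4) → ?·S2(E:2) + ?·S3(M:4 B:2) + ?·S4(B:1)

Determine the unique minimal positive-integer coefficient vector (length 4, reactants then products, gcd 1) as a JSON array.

Coefficients: [2, 6, 1, 6]

M: 2·2 = 4 | 6·0+1·4+6·0 = 4
E: 2·6 = 12 | 6·2+1·0+6·0 = 12
B: 2·4 = 8 | 6·0+1·2+6·1 = 8
gcd(2,6,1,6) = 1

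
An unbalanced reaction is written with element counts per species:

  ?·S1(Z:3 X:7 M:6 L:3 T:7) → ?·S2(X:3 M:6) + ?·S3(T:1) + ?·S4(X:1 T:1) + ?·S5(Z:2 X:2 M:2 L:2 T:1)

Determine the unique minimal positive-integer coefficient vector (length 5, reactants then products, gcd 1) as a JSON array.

Z: 2·3 = 6 | 1·0+6·0+5·0+3·2 = 6
X: 2·7 = 14 | 1·3+6·0+5·1+3·2 = 14
M: 2·6 = 12 | 1·6+6·0+5·0+3·2 = 12
L: 2·3 = 6 | 1·0+6·0+5·0+3·2 = 6
T: 2·7 = 14 | 1·0+6·1+5·1+3·1 = 14
gcd(2,1,6,5,3) = 1

Coefficients: [2, 1, 6, 5, 3]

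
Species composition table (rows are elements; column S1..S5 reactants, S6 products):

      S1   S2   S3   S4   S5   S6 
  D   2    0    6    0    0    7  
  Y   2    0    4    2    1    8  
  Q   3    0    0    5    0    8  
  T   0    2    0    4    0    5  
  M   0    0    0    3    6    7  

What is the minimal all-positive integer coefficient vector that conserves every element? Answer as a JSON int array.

Coefficients: [6, 3, 5, 6, 4, 6]

D: 6·2+3·0+5·6+6·0+4·0 = 42 | 6·7 = 42
Y: 6·2+3·0+5·4+6·2+4·1 = 48 | 6·8 = 48
Q: 6·3+3·0+5·0+6·5+4·0 = 48 | 6·8 = 48
T: 6·0+3·2+5·0+6·4+4·0 = 30 | 6·5 = 30
M: 6·0+3·0+5·0+6·3+4·6 = 42 | 6·7 = 42
gcd(6,3,5,6,4,6) = 1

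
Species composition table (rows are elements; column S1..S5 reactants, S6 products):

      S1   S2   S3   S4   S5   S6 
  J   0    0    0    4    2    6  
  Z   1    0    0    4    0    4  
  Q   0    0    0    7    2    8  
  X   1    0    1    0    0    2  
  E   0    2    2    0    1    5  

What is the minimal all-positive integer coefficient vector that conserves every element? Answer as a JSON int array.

Coefficients: [4, 3, 2, 2, 5, 3]

J: 4·0+3·0+2·0+2·4+5·2 = 18 | 3·6 = 18
Z: 4·1+3·0+2·0+2·4+5·0 = 12 | 3·4 = 12
Q: 4·0+3·0+2·0+2·7+5·2 = 24 | 3·8 = 24
X: 4·1+3·0+2·1+2·0+5·0 = 6 | 3·2 = 6
E: 4·0+3·2+2·2+2·0+5·1 = 15 | 3·5 = 15
gcd(4,3,2,2,5,3) = 1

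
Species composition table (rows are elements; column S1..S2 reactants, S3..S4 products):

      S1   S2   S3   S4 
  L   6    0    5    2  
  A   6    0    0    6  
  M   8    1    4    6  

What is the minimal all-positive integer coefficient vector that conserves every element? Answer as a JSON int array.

L: 5·6+6·0 = 30 | 4·5+5·2 = 30
A: 5·6+6·0 = 30 | 4·0+5·6 = 30
M: 5·8+6·1 = 46 | 4·4+5·6 = 46
gcd(5,6,4,5) = 1

Coefficients: [5, 6, 4, 5]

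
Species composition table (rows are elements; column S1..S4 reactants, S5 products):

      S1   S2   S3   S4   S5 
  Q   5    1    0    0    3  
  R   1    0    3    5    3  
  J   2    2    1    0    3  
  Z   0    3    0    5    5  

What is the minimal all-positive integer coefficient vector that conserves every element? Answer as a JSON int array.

Q: 2·5+5·1+1·0+2·0 = 15 | 5·3 = 15
R: 2·1+5·0+1·3+2·5 = 15 | 5·3 = 15
J: 2·2+5·2+1·1+2·0 = 15 | 5·3 = 15
Z: 2·0+5·3+1·0+2·5 = 25 | 5·5 = 25
gcd(2,5,1,2,5) = 1

Coefficients: [2, 5, 1, 2, 5]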